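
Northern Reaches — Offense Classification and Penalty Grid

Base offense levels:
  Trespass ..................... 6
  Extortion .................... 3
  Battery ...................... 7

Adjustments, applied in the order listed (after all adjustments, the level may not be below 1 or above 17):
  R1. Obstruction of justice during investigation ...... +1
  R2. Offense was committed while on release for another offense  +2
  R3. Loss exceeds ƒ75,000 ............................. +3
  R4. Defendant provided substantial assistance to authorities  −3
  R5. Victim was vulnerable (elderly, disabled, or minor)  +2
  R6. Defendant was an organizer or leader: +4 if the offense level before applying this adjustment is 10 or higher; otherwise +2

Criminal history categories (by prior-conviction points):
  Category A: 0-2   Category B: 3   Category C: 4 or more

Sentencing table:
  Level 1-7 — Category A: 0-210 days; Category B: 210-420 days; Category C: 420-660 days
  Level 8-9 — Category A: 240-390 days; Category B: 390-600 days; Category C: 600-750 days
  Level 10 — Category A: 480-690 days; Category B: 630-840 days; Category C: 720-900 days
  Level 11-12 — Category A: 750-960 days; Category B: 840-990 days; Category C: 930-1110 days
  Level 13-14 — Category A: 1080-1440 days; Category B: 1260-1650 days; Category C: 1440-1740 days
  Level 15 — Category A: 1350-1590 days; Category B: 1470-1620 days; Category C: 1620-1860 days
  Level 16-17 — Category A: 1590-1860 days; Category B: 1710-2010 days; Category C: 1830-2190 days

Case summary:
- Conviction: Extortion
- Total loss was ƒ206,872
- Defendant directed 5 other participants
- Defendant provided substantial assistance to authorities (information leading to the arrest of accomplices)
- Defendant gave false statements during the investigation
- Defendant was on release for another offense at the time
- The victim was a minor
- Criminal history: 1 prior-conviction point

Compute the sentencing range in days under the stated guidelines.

Base offense level for extortion: 3.
R1 applies: 3 + 1 = 4.
R2 applies: 4 + 2 = 6.
R3 applies: 6 + 3 = 9.
R4 applies: 9 − 3 = 6.
R5 applies: 6 + 2 = 8.
R6 applies (level before this adjustment is 8 < 10, so +2): 8 + 2 = 10.
Final offense level: 10.
Criminal history: 1 prior point → Category A (0-2).
Level 10 falls in the 10 band.
Grid: Level 10 × Category A = 480-690 days.

480-690 days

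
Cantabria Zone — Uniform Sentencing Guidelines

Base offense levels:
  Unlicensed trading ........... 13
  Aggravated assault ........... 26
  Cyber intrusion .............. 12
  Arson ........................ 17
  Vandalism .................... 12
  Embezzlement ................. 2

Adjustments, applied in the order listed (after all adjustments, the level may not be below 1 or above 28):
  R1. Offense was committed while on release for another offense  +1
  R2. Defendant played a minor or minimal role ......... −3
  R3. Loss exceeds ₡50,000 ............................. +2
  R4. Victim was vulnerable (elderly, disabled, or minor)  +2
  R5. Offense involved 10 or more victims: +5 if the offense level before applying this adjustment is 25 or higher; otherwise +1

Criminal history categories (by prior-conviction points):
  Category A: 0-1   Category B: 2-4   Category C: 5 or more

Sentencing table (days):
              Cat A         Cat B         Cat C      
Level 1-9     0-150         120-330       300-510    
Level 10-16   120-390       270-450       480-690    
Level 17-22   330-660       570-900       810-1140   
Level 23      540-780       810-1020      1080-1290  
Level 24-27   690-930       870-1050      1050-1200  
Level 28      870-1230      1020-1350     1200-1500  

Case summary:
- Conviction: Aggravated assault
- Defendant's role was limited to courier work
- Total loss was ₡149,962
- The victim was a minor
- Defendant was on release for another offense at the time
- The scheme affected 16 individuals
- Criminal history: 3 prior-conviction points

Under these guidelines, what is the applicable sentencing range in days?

Base offense level for aggravated assault: 26.
R1 applies: 26 + 1 = 27.
R2 applies: 27 − 3 = 24.
R3 applies: 24 + 2 = 26.
R4 applies: 26 + 2 = 28.
R5 applies (level before this adjustment is 28 ≥ 25, so +5): 28 + 5 = 33.
Level 33 exceeds the maximum of 28; capped at 28.
Final offense level: 28.
Criminal history: 3 prior points → Category B (2-4).
Level 28 falls in the 28 band.
Grid: Level 28 × Category B = 1020-1350 days.

1020-1350 days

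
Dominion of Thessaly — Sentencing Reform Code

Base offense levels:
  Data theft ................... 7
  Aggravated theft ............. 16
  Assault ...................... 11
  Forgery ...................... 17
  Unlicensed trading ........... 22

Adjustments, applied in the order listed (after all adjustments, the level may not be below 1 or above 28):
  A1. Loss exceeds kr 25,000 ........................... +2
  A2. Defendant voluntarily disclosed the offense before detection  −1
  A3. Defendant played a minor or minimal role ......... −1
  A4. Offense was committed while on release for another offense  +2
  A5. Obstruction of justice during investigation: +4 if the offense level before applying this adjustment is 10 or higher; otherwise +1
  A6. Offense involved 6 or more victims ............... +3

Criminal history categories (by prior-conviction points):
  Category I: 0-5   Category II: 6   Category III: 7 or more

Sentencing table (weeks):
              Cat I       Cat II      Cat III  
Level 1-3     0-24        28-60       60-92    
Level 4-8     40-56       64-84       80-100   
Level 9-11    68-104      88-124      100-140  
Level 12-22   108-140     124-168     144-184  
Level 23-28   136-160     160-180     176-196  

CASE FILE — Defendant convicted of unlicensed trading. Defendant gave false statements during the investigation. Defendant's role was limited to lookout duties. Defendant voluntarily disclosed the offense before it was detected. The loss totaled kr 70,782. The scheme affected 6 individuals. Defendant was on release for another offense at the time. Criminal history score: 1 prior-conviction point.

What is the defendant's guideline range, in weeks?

136-160 weeks

Base offense level for unlicensed trading: 22.
A1 applies: 22 + 2 = 24.
A2 applies: 24 − 1 = 23.
A3 applies: 23 − 1 = 22.
A4 applies: 22 + 2 = 24.
A5 applies (level before this adjustment is 24 ≥ 10, so +4): 24 + 4 = 28.
A6 applies: 28 + 3 = 31.
Level 31 exceeds the maximum of 28; capped at 28.
Final offense level: 28.
Criminal history: 1 prior point → Category I (0-5).
Level 28 falls in the 23-28 band.
Grid: Level 23-28 × Category I = 136-160 weeks.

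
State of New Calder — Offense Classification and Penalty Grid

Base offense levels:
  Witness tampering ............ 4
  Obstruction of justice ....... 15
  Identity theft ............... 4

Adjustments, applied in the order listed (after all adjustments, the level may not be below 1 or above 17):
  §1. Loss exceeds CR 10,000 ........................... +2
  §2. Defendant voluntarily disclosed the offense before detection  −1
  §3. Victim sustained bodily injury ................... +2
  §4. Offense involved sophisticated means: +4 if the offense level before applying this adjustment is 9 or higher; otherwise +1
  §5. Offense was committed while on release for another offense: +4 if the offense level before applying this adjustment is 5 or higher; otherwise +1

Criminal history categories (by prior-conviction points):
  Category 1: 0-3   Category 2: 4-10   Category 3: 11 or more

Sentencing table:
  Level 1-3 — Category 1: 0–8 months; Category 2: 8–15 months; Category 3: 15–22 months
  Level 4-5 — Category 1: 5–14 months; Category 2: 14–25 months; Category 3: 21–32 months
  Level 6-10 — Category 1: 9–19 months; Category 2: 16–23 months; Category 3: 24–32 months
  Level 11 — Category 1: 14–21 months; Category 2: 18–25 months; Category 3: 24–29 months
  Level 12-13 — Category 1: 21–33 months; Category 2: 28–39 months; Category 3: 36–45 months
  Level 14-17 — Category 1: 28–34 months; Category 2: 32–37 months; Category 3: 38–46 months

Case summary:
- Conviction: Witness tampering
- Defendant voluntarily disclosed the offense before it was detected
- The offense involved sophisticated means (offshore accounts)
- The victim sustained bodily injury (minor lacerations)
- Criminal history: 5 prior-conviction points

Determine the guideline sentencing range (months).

16-23 months

Base offense level for witness tampering: 4.
§2 applies: 4 − 1 = 3.
§3 applies: 3 + 2 = 5.
§4 applies (level before this adjustment is 5 < 9, so +1): 5 + 1 = 6.
Final offense level: 6.
Criminal history: 5 prior points → Category 2 (4-10).
Level 6 falls in the 6-10 band.
Grid: Level 6-10 × Category 2 = 16-23 months.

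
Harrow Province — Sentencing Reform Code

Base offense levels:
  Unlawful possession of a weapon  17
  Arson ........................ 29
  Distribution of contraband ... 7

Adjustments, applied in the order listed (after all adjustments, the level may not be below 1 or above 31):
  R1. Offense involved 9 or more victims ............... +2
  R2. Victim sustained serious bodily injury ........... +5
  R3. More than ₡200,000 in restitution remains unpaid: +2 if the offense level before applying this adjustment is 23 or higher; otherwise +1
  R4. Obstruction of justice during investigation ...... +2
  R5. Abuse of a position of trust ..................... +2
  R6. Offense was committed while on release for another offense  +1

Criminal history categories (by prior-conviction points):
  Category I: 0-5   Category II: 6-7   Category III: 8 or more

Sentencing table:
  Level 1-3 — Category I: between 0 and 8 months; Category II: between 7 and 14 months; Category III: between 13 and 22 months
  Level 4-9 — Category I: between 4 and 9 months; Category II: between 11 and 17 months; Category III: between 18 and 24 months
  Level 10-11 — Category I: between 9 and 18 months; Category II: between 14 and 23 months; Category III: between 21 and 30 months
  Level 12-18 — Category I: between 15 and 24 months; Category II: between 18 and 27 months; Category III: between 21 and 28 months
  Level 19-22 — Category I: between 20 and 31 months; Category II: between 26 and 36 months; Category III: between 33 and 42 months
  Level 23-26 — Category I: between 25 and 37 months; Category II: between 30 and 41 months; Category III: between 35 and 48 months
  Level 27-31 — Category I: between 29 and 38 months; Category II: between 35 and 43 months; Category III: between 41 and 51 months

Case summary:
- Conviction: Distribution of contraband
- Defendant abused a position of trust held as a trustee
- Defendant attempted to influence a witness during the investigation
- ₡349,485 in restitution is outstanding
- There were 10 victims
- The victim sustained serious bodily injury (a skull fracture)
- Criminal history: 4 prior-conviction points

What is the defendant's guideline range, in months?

20-31 months

Base offense level for distribution of contraband: 7.
R1 applies: 7 + 2 = 9.
R2 applies: 9 + 5 = 14.
R3 applies (level before this adjustment is 14 < 23, so +1): 14 + 1 = 15.
R4 applies: 15 + 2 = 17.
R5 applies: 17 + 2 = 19.
R6 does not apply.
Final offense level: 19.
Criminal history: 4 prior points → Category I (0-5).
Level 19 falls in the 19-22 band.
Grid: Level 19-22 × Category I = 20-31 months.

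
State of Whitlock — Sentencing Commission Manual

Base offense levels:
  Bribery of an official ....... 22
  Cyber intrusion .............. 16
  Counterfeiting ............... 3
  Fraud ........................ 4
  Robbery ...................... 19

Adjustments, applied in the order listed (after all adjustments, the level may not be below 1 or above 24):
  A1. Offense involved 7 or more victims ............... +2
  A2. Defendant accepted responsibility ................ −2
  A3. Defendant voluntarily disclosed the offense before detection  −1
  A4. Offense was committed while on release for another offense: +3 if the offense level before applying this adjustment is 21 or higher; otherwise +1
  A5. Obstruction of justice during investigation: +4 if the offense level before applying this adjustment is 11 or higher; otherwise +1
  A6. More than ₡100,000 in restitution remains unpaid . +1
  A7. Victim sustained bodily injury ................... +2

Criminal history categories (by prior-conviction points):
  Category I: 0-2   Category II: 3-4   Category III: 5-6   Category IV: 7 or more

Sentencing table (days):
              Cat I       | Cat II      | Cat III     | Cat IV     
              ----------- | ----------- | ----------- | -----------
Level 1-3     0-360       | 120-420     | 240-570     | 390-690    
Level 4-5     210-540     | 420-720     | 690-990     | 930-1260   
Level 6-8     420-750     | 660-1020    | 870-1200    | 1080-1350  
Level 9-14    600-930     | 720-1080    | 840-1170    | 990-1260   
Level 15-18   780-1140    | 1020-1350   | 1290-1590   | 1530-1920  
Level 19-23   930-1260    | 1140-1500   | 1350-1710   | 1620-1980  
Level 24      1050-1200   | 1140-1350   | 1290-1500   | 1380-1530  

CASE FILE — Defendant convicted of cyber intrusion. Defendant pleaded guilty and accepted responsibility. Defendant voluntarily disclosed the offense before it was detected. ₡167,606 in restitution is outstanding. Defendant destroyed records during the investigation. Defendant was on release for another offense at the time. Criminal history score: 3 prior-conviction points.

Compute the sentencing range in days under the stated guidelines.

1140-1500 days

Base offense level for cyber intrusion: 16.
A2 applies: 16 − 2 = 14.
A3 applies: 14 − 1 = 13.
A4 applies (level before this adjustment is 13 < 21, so +1): 13 + 1 = 14.
A5 applies (level before this adjustment is 14 ≥ 11, so +4): 14 + 4 = 18.
A6 applies: 18 + 1 = 19.
A7 does not apply.
Final offense level: 19.
Criminal history: 3 prior points → Category II (3-4).
Level 19 falls in the 19-23 band.
Grid: Level 19-23 × Category II = 1140-1500 days.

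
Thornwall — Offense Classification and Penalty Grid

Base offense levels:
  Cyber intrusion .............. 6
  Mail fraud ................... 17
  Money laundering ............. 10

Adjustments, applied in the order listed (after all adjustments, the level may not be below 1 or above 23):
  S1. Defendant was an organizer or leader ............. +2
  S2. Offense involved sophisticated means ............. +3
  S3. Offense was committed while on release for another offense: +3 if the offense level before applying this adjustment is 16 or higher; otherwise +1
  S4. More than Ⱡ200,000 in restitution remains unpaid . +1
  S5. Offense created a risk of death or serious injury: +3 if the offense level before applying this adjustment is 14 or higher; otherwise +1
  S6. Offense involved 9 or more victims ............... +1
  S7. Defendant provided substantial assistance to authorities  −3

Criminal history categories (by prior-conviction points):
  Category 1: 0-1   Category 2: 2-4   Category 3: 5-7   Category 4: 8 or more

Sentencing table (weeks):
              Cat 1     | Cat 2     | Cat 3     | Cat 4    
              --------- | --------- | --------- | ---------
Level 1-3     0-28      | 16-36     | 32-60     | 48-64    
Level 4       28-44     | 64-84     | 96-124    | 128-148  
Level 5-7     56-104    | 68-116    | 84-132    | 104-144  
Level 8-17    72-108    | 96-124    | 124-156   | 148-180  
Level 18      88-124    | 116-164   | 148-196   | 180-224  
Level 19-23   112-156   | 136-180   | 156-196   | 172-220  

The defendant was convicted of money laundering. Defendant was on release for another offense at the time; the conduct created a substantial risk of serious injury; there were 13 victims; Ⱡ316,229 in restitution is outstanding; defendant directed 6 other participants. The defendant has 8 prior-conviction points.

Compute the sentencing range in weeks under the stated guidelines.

180-224 weeks

Base offense level for money laundering: 10.
S1 applies: 10 + 2 = 12.
S2 does not apply.
S3 applies (level before this adjustment is 12 < 16, so +1): 12 + 1 = 13.
S4 applies: 13 + 1 = 14.
S5 applies (level before this adjustment is 14 ≥ 14, so +3): 14 + 3 = 17.
S6 applies: 17 + 1 = 18.
S7 does not apply.
Final offense level: 18.
Criminal history: 8 prior points → Category 4 (8+).
Level 18 falls in the 18 band.
Grid: Level 18 × Category 4 = 180-224 weeks.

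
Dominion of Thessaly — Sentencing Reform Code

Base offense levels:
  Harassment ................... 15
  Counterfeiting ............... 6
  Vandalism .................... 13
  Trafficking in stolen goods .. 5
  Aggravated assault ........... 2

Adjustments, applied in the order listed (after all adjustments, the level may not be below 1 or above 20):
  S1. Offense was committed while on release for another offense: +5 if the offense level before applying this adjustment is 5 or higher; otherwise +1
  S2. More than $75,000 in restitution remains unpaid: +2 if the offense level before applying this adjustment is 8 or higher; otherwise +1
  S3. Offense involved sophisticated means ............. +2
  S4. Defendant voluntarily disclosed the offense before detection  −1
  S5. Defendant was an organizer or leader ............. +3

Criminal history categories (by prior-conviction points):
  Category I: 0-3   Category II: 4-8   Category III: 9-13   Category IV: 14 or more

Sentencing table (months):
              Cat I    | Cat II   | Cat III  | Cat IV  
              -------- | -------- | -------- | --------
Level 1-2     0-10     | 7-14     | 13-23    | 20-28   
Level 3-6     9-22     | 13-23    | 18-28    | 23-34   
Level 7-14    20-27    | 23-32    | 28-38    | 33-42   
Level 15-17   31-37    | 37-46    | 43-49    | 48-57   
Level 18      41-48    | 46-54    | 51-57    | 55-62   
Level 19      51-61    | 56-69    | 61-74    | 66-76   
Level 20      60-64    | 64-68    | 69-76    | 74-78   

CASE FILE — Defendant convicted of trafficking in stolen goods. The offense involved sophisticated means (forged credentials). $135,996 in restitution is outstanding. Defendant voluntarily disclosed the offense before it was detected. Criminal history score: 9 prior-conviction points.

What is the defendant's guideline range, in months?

Base offense level for trafficking in stolen goods: 5.
S2 applies (level before this adjustment is 5 < 8, so +1): 5 + 1 = 6.
S3 applies: 6 + 2 = 8.
S4 applies: 8 − 1 = 7.
S5 does not apply.
Final offense level: 7.
Criminal history: 9 prior points → Category III (9-13).
Level 7 falls in the 7-14 band.
Grid: Level 7-14 × Category III = 28-38 months.

28-38 months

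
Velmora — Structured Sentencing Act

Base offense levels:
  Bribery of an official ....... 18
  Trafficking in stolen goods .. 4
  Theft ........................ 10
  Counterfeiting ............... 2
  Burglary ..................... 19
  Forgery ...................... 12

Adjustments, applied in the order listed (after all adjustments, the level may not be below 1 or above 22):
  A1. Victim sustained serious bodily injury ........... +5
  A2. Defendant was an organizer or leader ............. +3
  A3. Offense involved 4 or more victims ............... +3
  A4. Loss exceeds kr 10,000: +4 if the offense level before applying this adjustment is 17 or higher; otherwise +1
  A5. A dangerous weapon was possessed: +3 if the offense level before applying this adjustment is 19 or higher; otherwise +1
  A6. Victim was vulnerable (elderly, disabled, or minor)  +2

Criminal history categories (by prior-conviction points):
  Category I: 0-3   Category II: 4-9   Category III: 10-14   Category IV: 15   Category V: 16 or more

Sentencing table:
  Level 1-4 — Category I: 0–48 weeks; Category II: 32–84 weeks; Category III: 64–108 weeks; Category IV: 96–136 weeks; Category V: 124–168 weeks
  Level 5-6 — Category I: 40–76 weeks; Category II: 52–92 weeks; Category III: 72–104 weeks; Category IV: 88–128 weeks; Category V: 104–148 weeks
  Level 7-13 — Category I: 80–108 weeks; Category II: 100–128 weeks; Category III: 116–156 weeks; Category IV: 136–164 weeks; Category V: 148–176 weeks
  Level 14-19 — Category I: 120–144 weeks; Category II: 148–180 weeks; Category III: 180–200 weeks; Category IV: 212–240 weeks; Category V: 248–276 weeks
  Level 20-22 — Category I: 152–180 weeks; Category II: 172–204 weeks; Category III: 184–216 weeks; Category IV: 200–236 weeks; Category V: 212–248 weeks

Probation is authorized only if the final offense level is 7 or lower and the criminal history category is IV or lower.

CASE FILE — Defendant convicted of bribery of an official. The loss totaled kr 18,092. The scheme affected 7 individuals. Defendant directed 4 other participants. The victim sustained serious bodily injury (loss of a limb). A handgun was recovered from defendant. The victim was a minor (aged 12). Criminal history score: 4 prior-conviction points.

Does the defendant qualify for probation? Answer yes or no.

No

Base offense level for bribery of an official: 18.
A1 applies: 18 + 5 = 23.
A2 applies: 23 + 3 = 26.
A3 applies: 26 + 3 = 29.
A4 applies (level before this adjustment is 29 ≥ 17, so +4): 29 + 4 = 33.
A5 applies (level before this adjustment is 33 ≥ 19, so +3): 33 + 3 = 36.
A6 applies: 36 + 2 = 38.
Level 38 exceeds the maximum of 22; capped at 22.
Final offense level: 22.
Criminal history: 4 prior points → Category II (4-9).
Level 22 falls in the 20-22 band.
Grid: Level 20-22 × Category II = 172-204 weeks.
Probation check: level 22 > 7 and category II ≤ IV → not eligible.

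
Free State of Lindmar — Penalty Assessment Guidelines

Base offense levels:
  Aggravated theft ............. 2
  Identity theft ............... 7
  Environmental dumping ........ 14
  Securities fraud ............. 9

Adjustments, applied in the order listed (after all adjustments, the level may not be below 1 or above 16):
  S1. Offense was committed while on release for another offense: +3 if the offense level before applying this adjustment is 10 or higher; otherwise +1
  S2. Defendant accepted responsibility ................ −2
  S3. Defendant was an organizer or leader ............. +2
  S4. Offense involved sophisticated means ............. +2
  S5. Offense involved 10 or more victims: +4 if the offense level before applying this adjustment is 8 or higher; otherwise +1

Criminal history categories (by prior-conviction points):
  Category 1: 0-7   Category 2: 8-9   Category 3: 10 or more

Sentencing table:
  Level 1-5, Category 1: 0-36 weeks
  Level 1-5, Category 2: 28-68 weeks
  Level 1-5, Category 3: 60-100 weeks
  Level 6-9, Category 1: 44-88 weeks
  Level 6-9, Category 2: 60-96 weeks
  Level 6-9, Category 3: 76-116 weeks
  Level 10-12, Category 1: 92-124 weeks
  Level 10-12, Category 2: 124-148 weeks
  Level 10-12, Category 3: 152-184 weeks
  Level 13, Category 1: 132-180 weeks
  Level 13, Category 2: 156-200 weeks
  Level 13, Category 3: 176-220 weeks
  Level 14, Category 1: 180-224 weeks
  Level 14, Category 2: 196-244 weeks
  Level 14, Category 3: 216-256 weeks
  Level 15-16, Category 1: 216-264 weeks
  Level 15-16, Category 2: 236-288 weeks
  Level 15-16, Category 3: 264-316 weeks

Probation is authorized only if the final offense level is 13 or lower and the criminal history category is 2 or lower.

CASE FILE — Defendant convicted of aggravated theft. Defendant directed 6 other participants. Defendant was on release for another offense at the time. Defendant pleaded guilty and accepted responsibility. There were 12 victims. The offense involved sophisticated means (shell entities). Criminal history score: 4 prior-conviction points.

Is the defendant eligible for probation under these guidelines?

Yes

Base offense level for aggravated theft: 2.
S1 applies (level before this adjustment is 2 < 10, so +1): 2 + 1 = 3.
S2 applies: 3 − 2 = 1.
S3 applies: 1 + 2 = 3.
S4 applies: 3 + 2 = 5.
S5 applies (level before this adjustment is 5 < 8, so +1): 5 + 1 = 6.
Final offense level: 6.
Criminal history: 4 prior points → Category 1 (0-7).
Level 6 falls in the 6-9 band.
Grid: Level 6-9 × Category 1 = 44-88 weeks.
Probation check: level 6 ≤ 13 and category 1 ≤ 2 → eligible.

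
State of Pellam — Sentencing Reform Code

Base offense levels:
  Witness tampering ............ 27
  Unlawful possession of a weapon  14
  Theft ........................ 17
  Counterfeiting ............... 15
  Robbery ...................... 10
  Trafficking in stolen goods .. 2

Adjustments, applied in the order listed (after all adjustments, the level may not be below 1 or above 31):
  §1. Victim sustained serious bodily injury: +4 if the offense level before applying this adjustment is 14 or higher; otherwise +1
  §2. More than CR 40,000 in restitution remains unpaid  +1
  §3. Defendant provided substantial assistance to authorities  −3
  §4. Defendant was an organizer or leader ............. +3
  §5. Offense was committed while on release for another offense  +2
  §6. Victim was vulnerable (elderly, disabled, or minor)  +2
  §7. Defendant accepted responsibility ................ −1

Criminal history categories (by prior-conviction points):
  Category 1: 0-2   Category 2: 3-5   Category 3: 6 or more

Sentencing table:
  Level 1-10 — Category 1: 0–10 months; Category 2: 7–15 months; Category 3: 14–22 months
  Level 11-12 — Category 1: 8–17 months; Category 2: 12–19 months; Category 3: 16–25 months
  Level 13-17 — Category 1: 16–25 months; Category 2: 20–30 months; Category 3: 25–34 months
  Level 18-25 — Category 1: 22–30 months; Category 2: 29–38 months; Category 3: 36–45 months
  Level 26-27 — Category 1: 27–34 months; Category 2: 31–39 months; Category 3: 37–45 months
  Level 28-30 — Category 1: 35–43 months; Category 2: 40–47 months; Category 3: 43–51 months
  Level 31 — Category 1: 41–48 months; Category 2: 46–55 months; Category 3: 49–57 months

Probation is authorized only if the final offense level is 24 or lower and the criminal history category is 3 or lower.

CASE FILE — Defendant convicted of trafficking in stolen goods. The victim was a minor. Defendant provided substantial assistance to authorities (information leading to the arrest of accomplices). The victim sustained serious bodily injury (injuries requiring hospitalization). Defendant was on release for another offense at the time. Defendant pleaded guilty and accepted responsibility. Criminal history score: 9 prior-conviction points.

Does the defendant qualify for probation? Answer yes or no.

Yes

Base offense level for trafficking in stolen goods: 2.
§1 applies (level before this adjustment is 2 < 14, so +1): 2 + 1 = 3.
§3 applies: 3 − 3 = 0.
§4 does not apply.
§5 applies: 0 + 2 = 2.
§6 applies: 2 + 2 = 4.
§7 applies: 4 − 1 = 3.
Final offense level: 3.
Criminal history: 9 prior points → Category 3 (6+).
Level 3 falls in the 1-10 band.
Grid: Level 1-10 × Category 3 = 14-22 months.
Probation check: level 3 ≤ 24 and category 3 ≤ 3 → eligible.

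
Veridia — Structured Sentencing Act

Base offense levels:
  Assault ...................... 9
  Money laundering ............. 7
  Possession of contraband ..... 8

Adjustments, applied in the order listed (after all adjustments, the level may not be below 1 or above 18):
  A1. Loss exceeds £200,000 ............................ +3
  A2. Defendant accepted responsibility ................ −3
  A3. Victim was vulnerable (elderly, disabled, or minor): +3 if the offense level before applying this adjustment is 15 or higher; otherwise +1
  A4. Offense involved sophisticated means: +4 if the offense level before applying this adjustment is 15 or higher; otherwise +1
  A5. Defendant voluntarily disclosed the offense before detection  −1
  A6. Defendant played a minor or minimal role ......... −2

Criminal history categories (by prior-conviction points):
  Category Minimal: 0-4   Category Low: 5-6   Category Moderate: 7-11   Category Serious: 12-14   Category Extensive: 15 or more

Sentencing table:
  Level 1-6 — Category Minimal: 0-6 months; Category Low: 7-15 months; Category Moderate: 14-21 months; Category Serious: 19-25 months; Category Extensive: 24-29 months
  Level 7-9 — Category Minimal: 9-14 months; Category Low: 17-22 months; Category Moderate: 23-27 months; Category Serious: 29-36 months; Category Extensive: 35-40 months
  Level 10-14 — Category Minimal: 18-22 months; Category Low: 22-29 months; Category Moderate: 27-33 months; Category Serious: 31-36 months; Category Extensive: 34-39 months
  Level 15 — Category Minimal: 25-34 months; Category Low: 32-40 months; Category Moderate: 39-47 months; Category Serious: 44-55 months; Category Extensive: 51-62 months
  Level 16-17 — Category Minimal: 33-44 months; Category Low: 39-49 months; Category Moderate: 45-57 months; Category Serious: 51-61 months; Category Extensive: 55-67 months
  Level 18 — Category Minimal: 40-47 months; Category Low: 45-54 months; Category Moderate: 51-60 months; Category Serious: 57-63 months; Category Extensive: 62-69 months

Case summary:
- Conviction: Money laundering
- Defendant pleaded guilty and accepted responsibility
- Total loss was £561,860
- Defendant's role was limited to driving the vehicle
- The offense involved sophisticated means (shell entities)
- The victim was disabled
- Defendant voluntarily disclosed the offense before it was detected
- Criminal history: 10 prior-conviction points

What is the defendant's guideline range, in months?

Base offense level for money laundering: 7.
A1 applies: 7 + 3 = 10.
A2 applies: 10 − 3 = 7.
A3 applies (level before this adjustment is 7 < 15, so +1): 7 + 1 = 8.
A4 applies (level before this adjustment is 8 < 15, so +1): 8 + 1 = 9.
A5 applies: 9 − 1 = 8.
A6 applies: 8 − 2 = 6.
Final offense level: 6.
Criminal history: 10 prior points → Category Moderate (7-11).
Level 6 falls in the 1-6 band.
Grid: Level 1-6 × Category Moderate = 14-21 months.

14-21 months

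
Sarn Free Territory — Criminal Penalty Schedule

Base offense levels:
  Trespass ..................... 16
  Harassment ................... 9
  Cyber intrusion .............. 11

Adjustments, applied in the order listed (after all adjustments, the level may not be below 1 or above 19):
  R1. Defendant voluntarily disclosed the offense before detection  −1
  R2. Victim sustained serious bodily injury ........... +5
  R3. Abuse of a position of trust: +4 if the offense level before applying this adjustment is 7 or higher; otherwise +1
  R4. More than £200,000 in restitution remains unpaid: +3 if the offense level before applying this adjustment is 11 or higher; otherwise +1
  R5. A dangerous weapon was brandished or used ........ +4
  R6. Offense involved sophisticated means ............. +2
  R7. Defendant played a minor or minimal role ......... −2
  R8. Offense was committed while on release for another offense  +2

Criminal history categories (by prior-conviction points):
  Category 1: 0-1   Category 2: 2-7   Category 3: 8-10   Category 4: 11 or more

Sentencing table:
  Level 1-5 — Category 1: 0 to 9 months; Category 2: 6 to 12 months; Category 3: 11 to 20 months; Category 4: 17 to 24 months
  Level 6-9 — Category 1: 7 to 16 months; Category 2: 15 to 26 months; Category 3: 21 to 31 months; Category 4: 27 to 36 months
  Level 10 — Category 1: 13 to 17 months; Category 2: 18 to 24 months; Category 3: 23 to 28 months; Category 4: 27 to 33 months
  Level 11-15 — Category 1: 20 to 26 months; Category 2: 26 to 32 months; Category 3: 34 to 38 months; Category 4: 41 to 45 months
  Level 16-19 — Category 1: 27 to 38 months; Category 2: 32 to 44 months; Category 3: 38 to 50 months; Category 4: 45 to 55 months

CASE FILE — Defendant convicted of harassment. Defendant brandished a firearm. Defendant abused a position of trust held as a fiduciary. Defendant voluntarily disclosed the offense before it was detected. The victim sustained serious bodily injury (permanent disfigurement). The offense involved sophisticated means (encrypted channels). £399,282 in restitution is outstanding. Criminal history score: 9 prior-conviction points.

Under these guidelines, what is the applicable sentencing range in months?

38-50 months

Base offense level for harassment: 9.
R1 applies: 9 − 1 = 8.
R2 applies: 8 + 5 = 13.
R3 applies (level before this adjustment is 13 ≥ 7, so +4): 13 + 4 = 17.
R4 applies (level before this adjustment is 17 ≥ 11, so +3): 17 + 3 = 20.
R5 applies: 20 + 4 = 24.
R6 applies: 24 + 2 = 26.
R8 does not apply.
Level 26 exceeds the maximum of 19; capped at 19.
Final offense level: 19.
Criminal history: 9 prior points → Category 3 (8-10).
Level 19 falls in the 16-19 band.
Grid: Level 16-19 × Category 3 = 38-50 months.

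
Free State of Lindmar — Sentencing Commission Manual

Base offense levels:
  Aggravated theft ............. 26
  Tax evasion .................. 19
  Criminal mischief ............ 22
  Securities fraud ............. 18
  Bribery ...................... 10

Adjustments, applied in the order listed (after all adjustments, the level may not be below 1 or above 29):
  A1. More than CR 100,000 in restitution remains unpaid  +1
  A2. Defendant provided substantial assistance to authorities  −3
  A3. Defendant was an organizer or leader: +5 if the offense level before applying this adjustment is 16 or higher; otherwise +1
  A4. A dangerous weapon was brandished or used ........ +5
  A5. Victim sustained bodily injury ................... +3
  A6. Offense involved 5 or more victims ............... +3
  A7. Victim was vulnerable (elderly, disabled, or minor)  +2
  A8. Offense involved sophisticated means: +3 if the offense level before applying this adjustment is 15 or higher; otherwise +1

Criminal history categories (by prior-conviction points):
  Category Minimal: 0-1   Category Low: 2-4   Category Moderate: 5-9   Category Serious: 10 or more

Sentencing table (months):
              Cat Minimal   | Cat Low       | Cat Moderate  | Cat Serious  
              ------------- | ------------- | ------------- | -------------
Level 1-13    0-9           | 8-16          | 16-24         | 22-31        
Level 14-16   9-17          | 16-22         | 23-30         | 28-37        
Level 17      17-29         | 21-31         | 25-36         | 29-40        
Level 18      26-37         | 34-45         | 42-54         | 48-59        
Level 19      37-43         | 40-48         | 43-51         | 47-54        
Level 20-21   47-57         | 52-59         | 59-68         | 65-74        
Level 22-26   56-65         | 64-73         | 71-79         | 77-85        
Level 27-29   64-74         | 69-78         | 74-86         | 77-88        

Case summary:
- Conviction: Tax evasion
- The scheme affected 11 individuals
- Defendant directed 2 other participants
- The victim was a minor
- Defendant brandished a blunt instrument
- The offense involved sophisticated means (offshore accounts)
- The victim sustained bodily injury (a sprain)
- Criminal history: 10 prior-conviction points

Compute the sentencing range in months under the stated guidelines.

Base offense level for tax evasion: 19.
A1 does not apply.
A3 applies (level before this adjustment is 19 ≥ 16, so +5): 19 + 5 = 24.
A4 applies: 24 + 5 = 29.
A5 applies: 29 + 3 = 32.
A6 applies: 32 + 3 = 35.
A7 applies: 35 + 2 = 37.
A8 applies (level before this adjustment is 37 ≥ 15, so +3): 37 + 3 = 40.
Level 40 exceeds the maximum of 29; capped at 29.
Final offense level: 29.
Criminal history: 10 prior points → Category Serious (10+).
Level 29 falls in the 27-29 band.
Grid: Level 27-29 × Category Serious = 77-88 months.

77-88 months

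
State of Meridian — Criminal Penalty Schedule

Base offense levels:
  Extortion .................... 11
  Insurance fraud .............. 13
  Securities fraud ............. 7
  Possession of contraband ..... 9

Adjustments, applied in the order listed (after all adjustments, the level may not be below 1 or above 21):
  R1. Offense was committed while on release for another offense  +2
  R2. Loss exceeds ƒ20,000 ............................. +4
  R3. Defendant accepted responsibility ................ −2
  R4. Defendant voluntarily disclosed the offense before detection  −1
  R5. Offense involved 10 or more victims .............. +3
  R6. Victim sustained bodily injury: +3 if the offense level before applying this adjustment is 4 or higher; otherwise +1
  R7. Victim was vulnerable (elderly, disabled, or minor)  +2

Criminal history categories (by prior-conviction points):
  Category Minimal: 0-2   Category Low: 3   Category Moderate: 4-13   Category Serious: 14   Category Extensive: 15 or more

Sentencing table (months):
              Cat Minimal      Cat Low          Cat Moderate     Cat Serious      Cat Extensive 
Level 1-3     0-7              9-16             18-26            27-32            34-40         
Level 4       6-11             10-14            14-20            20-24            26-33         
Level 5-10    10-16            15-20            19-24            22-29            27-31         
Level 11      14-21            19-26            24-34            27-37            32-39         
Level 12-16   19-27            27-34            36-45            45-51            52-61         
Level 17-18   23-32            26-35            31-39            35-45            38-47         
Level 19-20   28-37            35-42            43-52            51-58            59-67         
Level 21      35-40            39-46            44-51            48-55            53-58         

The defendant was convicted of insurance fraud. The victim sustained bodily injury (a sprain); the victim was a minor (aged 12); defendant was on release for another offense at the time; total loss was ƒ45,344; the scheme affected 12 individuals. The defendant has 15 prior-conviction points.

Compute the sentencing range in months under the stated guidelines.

53-58 months

Base offense level for insurance fraud: 13.
R1 applies: 13 + 2 = 15.
R2 applies: 15 + 4 = 19.
R3 does not apply.
R4 does not apply.
R5 applies: 19 + 3 = 22.
R6 applies (level before this adjustment is 22 ≥ 4, so +3): 22 + 3 = 25.
R7 applies: 25 + 2 = 27.
Level 27 exceeds the maximum of 21; capped at 21.
Final offense level: 21.
Criminal history: 15 prior points → Category Extensive (15+).
Level 21 falls in the 21 band.
Grid: Level 21 × Category Extensive = 53-58 months.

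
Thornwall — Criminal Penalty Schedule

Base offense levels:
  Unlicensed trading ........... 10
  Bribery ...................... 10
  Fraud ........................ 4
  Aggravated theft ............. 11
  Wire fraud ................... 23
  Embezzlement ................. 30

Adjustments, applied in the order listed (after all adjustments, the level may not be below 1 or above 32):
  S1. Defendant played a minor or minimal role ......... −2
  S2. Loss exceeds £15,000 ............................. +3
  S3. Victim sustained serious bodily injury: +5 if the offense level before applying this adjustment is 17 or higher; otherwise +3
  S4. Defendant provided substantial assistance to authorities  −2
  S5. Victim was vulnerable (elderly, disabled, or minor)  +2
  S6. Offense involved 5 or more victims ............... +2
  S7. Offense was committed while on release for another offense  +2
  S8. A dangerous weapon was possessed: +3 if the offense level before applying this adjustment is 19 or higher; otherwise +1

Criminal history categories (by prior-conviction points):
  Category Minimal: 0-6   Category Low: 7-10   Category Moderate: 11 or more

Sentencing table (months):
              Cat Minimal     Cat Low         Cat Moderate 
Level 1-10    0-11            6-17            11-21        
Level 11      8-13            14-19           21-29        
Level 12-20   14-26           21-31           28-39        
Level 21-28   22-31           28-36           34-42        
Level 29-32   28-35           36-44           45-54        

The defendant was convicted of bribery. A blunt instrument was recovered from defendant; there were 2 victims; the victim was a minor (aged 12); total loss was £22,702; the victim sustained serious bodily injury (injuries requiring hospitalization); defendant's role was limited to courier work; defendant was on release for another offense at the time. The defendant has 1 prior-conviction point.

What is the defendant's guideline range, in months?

Base offense level for bribery: 10.
S1 applies: 10 − 2 = 8.
S2 applies: 8 + 3 = 11.
S3 applies (level before this adjustment is 11 < 17, so +3): 11 + 3 = 14.
S5 applies: 14 + 2 = 16.
S7 applies: 16 + 2 = 18.
S8 applies (level before this adjustment is 18 < 19, so +1): 18 + 1 = 19.
Final offense level: 19.
Criminal history: 1 prior point → Category Minimal (0-6).
Level 19 falls in the 12-20 band.
Grid: Level 12-20 × Category Minimal = 14-26 months.

14-26 months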